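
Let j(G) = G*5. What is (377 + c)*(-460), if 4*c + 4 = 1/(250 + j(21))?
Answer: -12280183/71 ≈ -1.7296e+5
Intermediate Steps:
j(G) = 5*G
c = -1419/1420 (c = -1 + 1/(4*(250 + 5*21)) = -1 + 1/(4*(250 + 105)) = -1 + (1/4)/355 = -1 + (1/4)*(1/355) = -1 + 1/1420 = -1419/1420 ≈ -0.99930)
(377 + c)*(-460) = (377 - 1419/1420)*(-460) = (533921/1420)*(-460) = -12280183/71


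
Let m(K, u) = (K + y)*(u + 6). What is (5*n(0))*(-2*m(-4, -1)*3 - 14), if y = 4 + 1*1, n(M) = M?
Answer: 0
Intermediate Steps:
y = 5 (y = 4 + 1 = 5)
m(K, u) = (5 + K)*(6 + u) (m(K, u) = (K + 5)*(u + 6) = (5 + K)*(6 + u))
(5*n(0))*(-2*m(-4, -1)*3 - 14) = (5*0)*(-2*(30 + 5*(-1) + 6*(-4) - 4*(-1))*3 - 14) = 0*(-2*(30 - 5 - 24 + 4)*3 - 14) = 0*(-2*5*3 - 14) = 0*(-10*3 - 14) = 0*(-30 - 14) = 0*(-44) = 0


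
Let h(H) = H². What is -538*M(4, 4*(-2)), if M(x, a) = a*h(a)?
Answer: 275456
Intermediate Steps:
M(x, a) = a³ (M(x, a) = a*a² = a³)
-538*M(4, 4*(-2)) = -538*(4*(-2))³ = -538*(-8)³ = -538*(-512) = 275456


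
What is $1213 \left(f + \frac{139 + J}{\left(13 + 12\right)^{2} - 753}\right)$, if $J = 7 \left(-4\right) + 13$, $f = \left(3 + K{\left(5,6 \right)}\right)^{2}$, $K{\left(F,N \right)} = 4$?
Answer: $\frac{1864381}{32} \approx 58262.0$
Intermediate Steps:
$f = 49$ ($f = \left(3 + 4\right)^{2} = 7^{2} = 49$)
$J = -15$ ($J = -28 + 13 = -15$)
$1213 \left(f + \frac{139 + J}{\left(13 + 12\right)^{2} - 753}\right) = 1213 \left(49 + \frac{139 - 15}{\left(13 + 12\right)^{2} - 753}\right) = 1213 \left(49 + \frac{124}{25^{2} - 753}\right) = 1213 \left(49 + \frac{124}{625 - 753}\right) = 1213 \left(49 + \frac{124}{-128}\right) = 1213 \left(49 + 124 \left(- \frac{1}{128}\right)\right) = 1213 \left(49 - \frac{31}{32}\right) = 1213 \cdot \frac{1537}{32} = \frac{1864381}{32}$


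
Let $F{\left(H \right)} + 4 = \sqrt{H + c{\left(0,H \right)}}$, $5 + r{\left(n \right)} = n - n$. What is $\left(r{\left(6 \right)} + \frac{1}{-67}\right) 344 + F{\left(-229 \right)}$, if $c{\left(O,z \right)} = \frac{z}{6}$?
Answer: $- \frac{115852}{67} + \frac{i \sqrt{9618}}{6} \approx -1729.1 + 16.345 i$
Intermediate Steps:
$c{\left(O,z \right)} = \frac{z}{6}$ ($c{\left(O,z \right)} = z \frac{1}{6} = \frac{z}{6}$)
$r{\left(n \right)} = -5$ ($r{\left(n \right)} = -5 + \left(n - n\right) = -5 + 0 = -5$)
$F{\left(H \right)} = -4 + \frac{\sqrt{42} \sqrt{H}}{6}$ ($F{\left(H \right)} = -4 + \sqrt{H + \frac{H}{6}} = -4 + \sqrt{\frac{7 H}{6}} = -4 + \frac{\sqrt{42} \sqrt{H}}{6}$)
$\left(r{\left(6 \right)} + \frac{1}{-67}\right) 344 + F{\left(-229 \right)} = \left(-5 + \frac{1}{-67}\right) 344 - \left(4 - \frac{\sqrt{42} \sqrt{-229}}{6}\right) = \left(-5 - \frac{1}{67}\right) 344 - \left(4 - \frac{\sqrt{42} i \sqrt{229}}{6}\right) = \left(- \frac{336}{67}\right) 344 - \left(4 - \frac{i \sqrt{9618}}{6}\right) = - \frac{115584}{67} - \left(4 - \frac{i \sqrt{9618}}{6}\right) = - \frac{115852}{67} + \frac{i \sqrt{9618}}{6}$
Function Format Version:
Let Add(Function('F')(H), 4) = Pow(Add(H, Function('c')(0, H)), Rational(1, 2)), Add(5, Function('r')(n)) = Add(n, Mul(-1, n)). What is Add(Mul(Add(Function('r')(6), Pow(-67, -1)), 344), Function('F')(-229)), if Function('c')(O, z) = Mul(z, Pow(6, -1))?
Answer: Add(Rational(-115852, 67), Mul(Rational(1, 6), I, Pow(9618, Rational(1, 2)))) ≈ Add(-1729.1, Mul(16.345, I))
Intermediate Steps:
Function('c')(O, z) = Mul(Rational(1, 6), z) (Function('c')(O, z) = Mul(z, Rational(1, 6)) = Mul(Rational(1, 6), z))
Function('r')(n) = -5 (Function('r')(n) = Add(-5, Add(n, Mul(-1, n))) = Add(-5, 0) = -5)
Function('F')(H) = Add(-4, Mul(Rational(1, 6), Pow(42, Rational(1, 2)), Pow(H, Rational(1, 2)))) (Function('F')(H) = Add(-4, Pow(Add(H, Mul(Rational(1, 6), H)), Rational(1, 2))) = Add(-4, Pow(Mul(Rational(7, 6), H), Rational(1, 2))) = Add(-4, Mul(Rational(1, 6), Pow(42, Rational(1, 2)), Pow(H, Rational(1, 2)))))
Add(Mul(Add(Function('r')(6), Pow(-67, -1)), 344), Function('F')(-229)) = Add(Mul(Add(-5, Pow(-67, -1)), 344), Add(-4, Mul(Rational(1, 6), Pow(42, Rational(1, 2)), Pow(-229, Rational(1, 2))))) = Add(Mul(Add(-5, Rational(-1, 67)), 344), Add(-4, Mul(Rational(1, 6), Pow(42, Rational(1, 2)), Mul(I, Pow(229, Rational(1, 2)))))) = Add(Mul(Rational(-336, 67), 344), Add(-4, Mul(Rational(1, 6), I, Pow(9618, Rational(1, 2))))) = Add(Rational(-115584, 67), Add(-4, Mul(Rational(1, 6), I, Pow(9618, Rational(1, 2))))) = Add(Rational(-115852, 67), Mul(Rational(1, 6), I, Pow(9618, Rational(1, 2))))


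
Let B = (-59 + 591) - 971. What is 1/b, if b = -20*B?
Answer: 1/8780 ≈ 0.00011390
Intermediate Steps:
B = -439 (B = 532 - 971 = -439)
b = 8780 (b = -20*(-439) = 8780)
1/b = 1/8780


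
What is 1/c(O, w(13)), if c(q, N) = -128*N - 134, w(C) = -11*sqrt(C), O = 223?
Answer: 67/12877038 + 352*sqrt(13)/6438519 ≈ 0.00020232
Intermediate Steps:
c(q, N) = -134 - 128*N
1/c(O, w(13)) = 1/(-134 - (-1408)*sqrt(13)) = 1/(-134 + 1408*sqrt(13))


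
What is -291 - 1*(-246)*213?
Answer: 52107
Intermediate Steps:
-291 - 1*(-246)*213 = -291 + 246*213 = -291 + 52398 = 52107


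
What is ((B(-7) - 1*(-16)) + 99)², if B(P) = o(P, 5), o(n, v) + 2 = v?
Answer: 13924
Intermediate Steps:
o(n, v) = -2 + v
B(P) = 3 (B(P) = -2 + 5 = 3)
((B(-7) - 1*(-16)) + 99)² = ((3 - 1*(-16)) + 99)² = ((3 + 16) + 99)² = (19 + 99)² = 118² = 13924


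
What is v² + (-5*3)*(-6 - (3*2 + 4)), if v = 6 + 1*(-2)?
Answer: 256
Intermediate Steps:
v = 4 (v = 6 - 2 = 4)
v² + (-5*3)*(-6 - (3*2 + 4)) = 4² + (-5*3)*(-6 - (3*2 + 4)) = 16 - 15*(-6 - (6 + 4)) = 16 - 15*(-6 - 1*10) = 16 - 15*(-6 - 10) = 16 - 15*(-16) = 16 + 240 = 256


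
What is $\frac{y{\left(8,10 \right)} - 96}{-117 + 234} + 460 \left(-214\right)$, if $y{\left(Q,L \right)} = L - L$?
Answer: $- \frac{3839192}{39} \approx -98441.0$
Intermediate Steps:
$y{\left(Q,L \right)} = 0$
$\frac{y{\left(8,10 \right)} - 96}{-117 + 234} + 460 \left(-214\right) = \frac{0 - 96}{-117 + 234} + 460 \left(-214\right) = - \frac{96}{117} - 98440 = \left(-96\right) \frac{1}{117} - 98440 = - \frac{32}{39} - 98440 = - \frac{3839192}{39}$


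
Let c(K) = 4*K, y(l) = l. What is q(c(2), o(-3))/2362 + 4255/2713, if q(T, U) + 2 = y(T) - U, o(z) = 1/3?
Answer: 30197051/19224318 ≈ 1.5708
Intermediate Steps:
o(z) = ⅓
q(T, U) = -2 + T - U (q(T, U) = -2 + (T - U) = -2 + T - U)
q(c(2), o(-3))/2362 + 4255/2713 = (-2 + 4*2 - 1*⅓)/2362 + 4255/2713 = (-2 + 8 - ⅓)*(1/2362) + 4255*(1/2713) = (17/3)*(1/2362) + 4255/2713 = 17/7086 + 4255/2713 = 30197051/19224318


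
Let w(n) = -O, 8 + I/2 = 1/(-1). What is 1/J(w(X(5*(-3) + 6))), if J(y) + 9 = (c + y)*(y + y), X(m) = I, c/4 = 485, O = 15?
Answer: -1/57759 ≈ -1.7313e-5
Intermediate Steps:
c = 1940 (c = 4*485 = 1940)
I = -18 (I = -16 + 2/(-1) = -16 + 2*(-1) = -16 - 2 = -18)
X(m) = -18
w(n) = -15 (w(n) = -1*15 = -15)
J(y) = -9 + 2*y*(1940 + y) (J(y) = -9 + (1940 + y)*(y + y) = -9 + (1940 + y)*(2*y) = -9 + 2*y*(1940 + y))
1/J(w(X(5*(-3) + 6))) = 1/(-9 + 2*(-15)² + 3880*(-15)) = 1/(-9 + 2*225 - 58200) = 1/(-9 + 450 - 58200) = 1/(-57759) = -1/57759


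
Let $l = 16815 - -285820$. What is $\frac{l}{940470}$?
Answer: $\frac{60527}{188094} \approx 0.32179$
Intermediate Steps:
$l = 302635$ ($l = 16815 + 285820 = 302635$)
$\frac{l}{940470} = \frac{302635}{940470} = 302635 \cdot \frac{1}{940470} = \frac{60527}{188094}$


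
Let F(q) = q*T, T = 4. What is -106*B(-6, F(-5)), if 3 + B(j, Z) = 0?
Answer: 318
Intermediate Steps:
F(q) = 4*q (F(q) = q*4 = 4*q)
B(j, Z) = -3 (B(j, Z) = -3 + 0 = -3)
-106*B(-6, F(-5)) = -106*(-3) = 318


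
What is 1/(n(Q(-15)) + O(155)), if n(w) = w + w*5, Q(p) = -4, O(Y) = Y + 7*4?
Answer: 1/159 ≈ 0.0062893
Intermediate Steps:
O(Y) = 28 + Y (O(Y) = Y + 28 = 28 + Y)
n(w) = 6*w (n(w) = w + 5*w = 6*w)
1/(n(Q(-15)) + O(155)) = 1/(6*(-4) + (28 + 155)) = 1/(-24 + 183) = 1/159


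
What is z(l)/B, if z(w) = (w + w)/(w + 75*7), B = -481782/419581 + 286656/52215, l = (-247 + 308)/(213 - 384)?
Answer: -445471245605/1422253446605714 ≈ -0.00031321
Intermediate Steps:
l = -61/171 (l = 61/(-171) = 61*(-1/171) = -61/171 ≈ -0.35673)
B = 31706388002/7302807305 (B = -481782*1/419581 + 286656*(1/52215) = -481782/419581 + 95552/17405 = 31706388002/7302807305 ≈ 4.3417)
z(w) = 2*w/(525 + w) (z(w) = (2*w)/(w + 525) = (2*w)/(525 + w) = 2*w/(525 + w))
z(l)/B = (2*(-61/171)/(525 - 61/171))/(31706388002/7302807305) = (2*(-61/171)/(89714/171))*(7302807305/31706388002) = (2*(-61/171)*(171/89714))*(7302807305/31706388002) = -61/44857*7302807305/31706388002 = -445471245605/1422253446605714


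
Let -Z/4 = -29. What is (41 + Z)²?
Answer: 24649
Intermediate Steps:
Z = 116 (Z = -4*(-29) = 116)
(41 + Z)² = (41 + 116)² = 157² = 24649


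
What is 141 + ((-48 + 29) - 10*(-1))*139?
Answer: -1110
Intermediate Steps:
141 + ((-48 + 29) - 10*(-1))*139 = 141 + (-19 + 10)*139 = 141 - 9*139 = 141 - 1251 = -1110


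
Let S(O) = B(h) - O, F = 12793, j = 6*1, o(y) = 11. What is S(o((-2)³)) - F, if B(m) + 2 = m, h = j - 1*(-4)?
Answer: -12796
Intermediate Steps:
j = 6
h = 10 (h = 6 - 1*(-4) = 6 + 4 = 10)
B(m) = -2 + m
S(O) = 8 - O (S(O) = (-2 + 10) - O = 8 - O)
S(o((-2)³)) - F = (8 - 1*11) - 1*12793 = (8 - 11) - 12793 = -3 - 12793 = -12796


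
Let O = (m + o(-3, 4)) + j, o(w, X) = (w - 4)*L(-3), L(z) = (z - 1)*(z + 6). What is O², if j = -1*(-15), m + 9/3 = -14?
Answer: 6724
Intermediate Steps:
m = -17 (m = -3 - 14 = -17)
j = 15
L(z) = (-1 + z)*(6 + z)
o(w, X) = 48 - 12*w (o(w, X) = (w - 4)*(-6 + (-3)² + 5*(-3)) = (-4 + w)*(-6 + 9 - 15) = (-4 + w)*(-12) = 48 - 12*w)
O = 82 (O = (-17 + (48 - 12*(-3))) + 15 = (-17 + (48 + 36)) + 15 = (-17 + 84) + 15 = 67 + 15 = 82)
O² = 82² = 6724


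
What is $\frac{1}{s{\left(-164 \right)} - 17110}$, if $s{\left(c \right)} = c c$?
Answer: $\frac{1}{9786} \approx 0.00010219$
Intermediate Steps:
$s{\left(c \right)} = c^{2}$
$\frac{1}{s{\left(-164 \right)} - 17110} = \frac{1}{\left(-164\right)^{2} - 17110} = \frac{1}{26896 - 17110} = \frac{1}{9786}$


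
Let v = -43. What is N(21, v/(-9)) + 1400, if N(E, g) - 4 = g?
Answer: 12679/9 ≈ 1408.8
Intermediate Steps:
N(E, g) = 4 + g
N(21, v/(-9)) + 1400 = (4 - 43/(-9)) + 1400 = (4 - 43*(-⅑)) + 1400 = (4 + 43/9) + 1400 = 79/9 + 1400 = 12679/9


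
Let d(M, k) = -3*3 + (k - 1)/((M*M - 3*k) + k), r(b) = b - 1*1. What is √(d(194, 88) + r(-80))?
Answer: I*√31572346245/18730 ≈ 9.4867*I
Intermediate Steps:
r(b) = -1 + b (r(b) = b - 1 = -1 + b)
d(M, k) = -9 + (-1 + k)/(M² - 2*k) (d(M, k) = -9 + (-1 + k)/((M² - 3*k) + k) = -9 + (-1 + k)/(M² - 2*k))
√(d(194, 88) + r(-80)) = √((-1 - 9*194² + 19*88)/(194² - 2*88) + (-1 - 80)) = √((-1 - 9*37636 + 1672)/(37636 - 176) - 81) = √((-1 - 338724 + 1672)/37460 - 81) = √((1/37460)*(-337053) - 81) = √(-337053/37460 - 81) = √(-3371313/37460) = I*√31572346245/18730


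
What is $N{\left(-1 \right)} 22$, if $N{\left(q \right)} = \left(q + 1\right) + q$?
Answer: $-22$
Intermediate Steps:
$N{\left(q \right)} = 1 + 2 q$ ($N{\left(q \right)} = \left(1 + q\right) + q = 1 + 2 q$)
$N{\left(-1 \right)} 22 = \left(1 + 2 \left(-1\right)\right) 22 = \left(1 - 2\right) 22 = \left(-1\right) 22 = -22$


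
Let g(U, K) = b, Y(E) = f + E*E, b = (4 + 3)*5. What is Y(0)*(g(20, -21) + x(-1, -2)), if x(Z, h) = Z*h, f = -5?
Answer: -185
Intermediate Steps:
b = 35 (b = 7*5 = 35)
Y(E) = -5 + E² (Y(E) = -5 + E*E = -5 + E²)
g(U, K) = 35
Y(0)*(g(20, -21) + x(-1, -2)) = (-5 + 0²)*(35 - 1*(-2)) = (-5 + 0)*(35 + 2) = -5*37 = -185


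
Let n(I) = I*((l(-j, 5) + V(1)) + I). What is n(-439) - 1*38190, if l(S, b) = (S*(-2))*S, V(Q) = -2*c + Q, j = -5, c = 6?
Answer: 181310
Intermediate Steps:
V(Q) = -12 + Q (V(Q) = -2*6 + Q = -12 + Q)
l(S, b) = -2*S**2 (l(S, b) = (-2*S)*S = -2*S**2)
n(I) = I*(-61 + I) (n(I) = I*((-2*(-1*(-5))**2 + (-12 + 1)) + I) = I*((-2*5**2 - 11) + I) = I*((-2*25 - 11) + I) = I*((-50 - 11) + I) = I*(-61 + I))
n(-439) - 1*38190 = -439*(-61 - 439) - 1*38190 = -439*(-500) - 38190 = 219500 - 38190 = 181310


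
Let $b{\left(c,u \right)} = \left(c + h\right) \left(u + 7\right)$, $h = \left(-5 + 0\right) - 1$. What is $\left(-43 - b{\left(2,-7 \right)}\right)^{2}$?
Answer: $1849$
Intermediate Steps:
$h = -6$ ($h = -5 - 1 = -6$)
$b{\left(c,u \right)} = \left(-6 + c\right) \left(7 + u\right)$ ($b{\left(c,u \right)} = \left(c - 6\right) \left(u + 7\right) = \left(-6 + c\right) \left(7 + u\right)$)
$\left(-43 - b{\left(2,-7 \right)}\right)^{2} = \left(-43 - \left(-42 - -42 + 7 \cdot 2 + 2 \left(-7\right)\right)\right)^{2} = \left(-43 - \left(-42 + 42 + 14 - 14\right)\right)^{2} = \left(-43 - 0\right)^{2} = \left(-43 + 0\right)^{2} = \left(-43\right)^{2} = 1849$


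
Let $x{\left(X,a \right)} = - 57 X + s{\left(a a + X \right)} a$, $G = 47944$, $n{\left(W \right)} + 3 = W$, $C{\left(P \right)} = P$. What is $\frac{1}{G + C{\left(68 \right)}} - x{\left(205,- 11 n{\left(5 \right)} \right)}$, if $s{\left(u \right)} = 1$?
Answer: $\frac{562076485}{48012} \approx 11707.0$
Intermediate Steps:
$n{\left(W \right)} = -3 + W$
$x{\left(X,a \right)} = a - 57 X$ ($x{\left(X,a \right)} = - 57 X + 1 a = - 57 X + a = a - 57 X$)
$\frac{1}{G + C{\left(68 \right)}} - x{\left(205,- 11 n{\left(5 \right)} \right)} = \frac{1}{47944 + 68} - \left(- 11 \left(-3 + 5\right) - 11685\right) = \frac{1}{48012} - \left(\left(-11\right) 2 - 11685\right) = \frac{1}{48012} - \left(-22 - 11685\right) = \frac{1}{48012} - -11707 = \frac{1}{48012} + 11707 = \frac{562076485}{48012}$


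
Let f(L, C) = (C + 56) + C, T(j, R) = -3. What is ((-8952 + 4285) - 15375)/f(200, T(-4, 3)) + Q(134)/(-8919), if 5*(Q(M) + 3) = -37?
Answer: -89377039/222975 ≈ -400.84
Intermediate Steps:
Q(M) = -52/5 (Q(M) = -3 + (1/5)*(-37) = -3 - 37/5 = -52/5)
f(L, C) = 56 + 2*C (f(L, C) = (56 + C) + C = 56 + 2*C)
((-8952 + 4285) - 15375)/f(200, T(-4, 3)) + Q(134)/(-8919) = ((-8952 + 4285) - 15375)/(56 + 2*(-3)) - 52/5/(-8919) = (-4667 - 15375)/(56 - 6) - 52/5*(-1/8919) = -20042/50 + 52/44595 = -20042*1/50 + 52/44595 = -10021/25 + 52/44595 = -89377039/222975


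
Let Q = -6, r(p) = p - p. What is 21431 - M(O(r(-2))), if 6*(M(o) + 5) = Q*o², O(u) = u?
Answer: 21436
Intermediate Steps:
r(p) = 0
M(o) = -5 - o² (M(o) = -5 + (-6*o²)/6 = -5 - o²)
21431 - M(O(r(-2))) = 21431 - (-5 - 1*0²) = 21431 - (-5 - 1*0) = 21431 - (-5 + 0) = 21431 - 1*(-5) = 21431 + 5 = 21436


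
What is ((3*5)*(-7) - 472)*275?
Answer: -158675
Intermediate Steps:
((3*5)*(-7) - 472)*275 = (15*(-7) - 472)*275 = (-105 - 472)*275 = -577*275 = -158675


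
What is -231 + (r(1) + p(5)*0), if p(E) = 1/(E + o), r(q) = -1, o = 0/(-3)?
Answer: -232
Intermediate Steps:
o = 0 (o = 0*(-1/3) = 0)
p(E) = 1/E (p(E) = 1/(E + 0) = 1/E)
-231 + (r(1) + p(5)*0) = -231 + (-1 + 0/5) = -231 + (-1 + (1/5)*0) = -231 + (-1 + 0) = -231 - 1 = -232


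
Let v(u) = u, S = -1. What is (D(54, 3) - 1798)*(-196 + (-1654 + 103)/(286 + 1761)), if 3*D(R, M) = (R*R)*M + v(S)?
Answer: -1350464339/6141 ≈ -2.1991e+5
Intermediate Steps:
D(R, M) = -1/3 + M*R**2/3 (D(R, M) = ((R*R)*M - 1)/3 = (R**2*M - 1)/3 = (M*R**2 - 1)/3 = (-1 + M*R**2)/3 = -1/3 + M*R**2/3)
(D(54, 3) - 1798)*(-196 + (-1654 + 103)/(286 + 1761)) = ((-1/3 + (1/3)*3*54**2) - 1798)*(-196 + (-1654 + 103)/(286 + 1761)) = ((-1/3 + (1/3)*3*2916) - 1798)*(-196 - 1551/2047) = ((-1/3 + 2916) - 1798)*(-196 - 1551*1/2047) = (8747/3 - 1798)*(-196 - 1551/2047) = (3353/3)*(-402763/2047) = -1350464339/6141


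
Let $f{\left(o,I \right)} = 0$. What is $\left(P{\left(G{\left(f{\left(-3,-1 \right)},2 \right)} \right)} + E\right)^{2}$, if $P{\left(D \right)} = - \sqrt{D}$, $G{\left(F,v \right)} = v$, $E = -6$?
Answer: $\left(6 + \sqrt{2}\right)^{2} \approx 54.971$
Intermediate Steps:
$\left(P{\left(G{\left(f{\left(-3,-1 \right)},2 \right)} \right)} + E\right)^{2} = \left(- \sqrt{2} - 6\right)^{2} = \left(-6 - \sqrt{2}\right)^{2}$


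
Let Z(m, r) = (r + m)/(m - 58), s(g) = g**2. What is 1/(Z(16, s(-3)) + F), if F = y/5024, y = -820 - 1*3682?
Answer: -52752/78671 ≈ -0.67054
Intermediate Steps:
y = -4502 (y = -820 - 3682 = -4502)
F = -2251/2512 (F = -4502/5024 = -4502*1/5024 = -2251/2512 ≈ -0.89610)
Z(m, r) = (m + r)/(-58 + m)
1/(Z(16, s(-3)) + F) = 1/((16 + (-3)**2)/(-58 + 16) - 2251/2512) = 1/((16 + 9)/(-42) - 2251/2512) = 1/(-1/42*25 - 2251/2512) = 1/(-25/42 - 2251/2512) = 1/(-78671/52752) = -52752/78671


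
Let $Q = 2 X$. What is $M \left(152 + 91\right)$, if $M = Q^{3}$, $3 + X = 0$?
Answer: $-52488$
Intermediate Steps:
$X = -3$ ($X = -3 + 0 = -3$)
$Q = -6$ ($Q = 2 \left(-3\right) = -6$)
$M = -216$ ($M = \left(-6\right)^{3} = -216$)
$M \left(152 + 91\right) = - 216 \left(152 + 91\right) = \left(-216\right) 243 = -52488$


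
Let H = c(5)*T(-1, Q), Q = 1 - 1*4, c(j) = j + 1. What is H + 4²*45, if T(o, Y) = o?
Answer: 714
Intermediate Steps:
c(j) = 1 + j
Q = -3 (Q = 1 - 4 = -3)
H = -6 (H = (1 + 5)*(-1) = 6*(-1) = -6)
H + 4²*45 = -6 + 4²*45 = -6 + 16*45 = -6 + 720 = 714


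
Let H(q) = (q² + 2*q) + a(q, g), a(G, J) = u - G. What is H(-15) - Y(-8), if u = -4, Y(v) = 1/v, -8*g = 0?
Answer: 1649/8 ≈ 206.13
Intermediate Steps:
g = 0 (g = -⅛*0 = 0)
a(G, J) = -4 - G
H(q) = -4 + q + q² (H(q) = (q² + 2*q) + (-4 - q) = -4 + q + q²)
H(-15) - Y(-8) = (-4 - 15 + (-15)²) - 1/(-8) = (-4 - 15 + 225) - 1*(-⅛) = 206 + ⅛ = 1649/8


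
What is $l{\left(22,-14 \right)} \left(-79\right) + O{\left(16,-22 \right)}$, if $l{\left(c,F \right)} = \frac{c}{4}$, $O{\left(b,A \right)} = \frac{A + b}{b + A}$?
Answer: $- \frac{867}{2} \approx -433.5$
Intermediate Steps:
$O{\left(b,A \right)} = 1$ ($O{\left(b,A \right)} = \frac{A + b}{A + b} = 1$)
$l{\left(c,F \right)} = \frac{c}{4}$
$l{\left(22,-14 \right)} \left(-79\right) + O{\left(16,-22 \right)} = \frac{1}{4} \cdot 22 \left(-79\right) + 1 = \frac{11}{2} \left(-79\right) + 1 = - \frac{869}{2} + 1 = - \frac{867}{2}$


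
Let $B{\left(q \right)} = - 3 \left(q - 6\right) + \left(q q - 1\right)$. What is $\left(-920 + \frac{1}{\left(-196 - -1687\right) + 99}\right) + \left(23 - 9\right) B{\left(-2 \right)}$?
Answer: $- \frac{861779}{1590} \approx -542.0$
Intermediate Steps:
$B{\left(q \right)} = 17 + q^{2} - 3 q$ ($B{\left(q \right)} = - 3 \left(q - 6\right) + \left(q^{2} - 1\right) = - 3 \left(-6 + q\right) + \left(-1 + q^{2}\right) = \left(18 - 3 q\right) + \left(-1 + q^{2}\right) = 17 + q^{2} - 3 q$)
$\left(-920 + \frac{1}{\left(-196 - -1687\right) + 99}\right) + \left(23 - 9\right) B{\left(-2 \right)} = \left(-920 + \frac{1}{\left(-196 - -1687\right) + 99}\right) + \left(23 - 9\right) \left(17 + \left(-2\right)^{2} - -6\right) = \left(-920 + \frac{1}{\left(-196 + 1687\right) + 99}\right) + 14 \left(17 + 4 + 6\right) = \left(-920 + \frac{1}{1491 + 99}\right) + 14 \cdot 27 = \left(-920 + \frac{1}{1590}\right) + 378 = - \frac{1462799}{1590} + 378 = - \frac{861779}{1590}$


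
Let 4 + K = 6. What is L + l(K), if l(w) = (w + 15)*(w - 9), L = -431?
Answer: -550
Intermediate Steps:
K = 2 (K = -4 + 6 = 2)
l(w) = (-9 + w)*(15 + w) (l(w) = (15 + w)*(-9 + w) = (-9 + w)*(15 + w))
L + l(K) = -431 + (-135 + 2² + 6*2) = -431 + (-135 + 4 + 12) = -431 - 119 = -550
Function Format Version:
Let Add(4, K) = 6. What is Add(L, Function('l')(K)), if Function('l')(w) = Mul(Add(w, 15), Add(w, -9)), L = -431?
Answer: -550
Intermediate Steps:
K = 2 (K = Add(-4, 6) = 2)
Function('l')(w) = Mul(Add(-9, w), Add(15, w)) (Function('l')(w) = Mul(Add(15, w), Add(-9, w)) = Mul(Add(-9, w), Add(15, w)))
Add(L, Function('l')(K)) = Add(-431, Add(-135, Pow(2, 2), Mul(6, 2))) = Add(-431, Add(-135, 4, 12)) = Add(-431, -119) = -550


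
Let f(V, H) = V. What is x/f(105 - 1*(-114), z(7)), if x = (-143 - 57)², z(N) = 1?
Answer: 40000/219 ≈ 182.65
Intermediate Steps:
x = 40000 (x = (-200)² = 40000)
x/f(105 - 1*(-114), z(7)) = 40000/(105 - 1*(-114)) = 40000/(105 + 114) = 40000/219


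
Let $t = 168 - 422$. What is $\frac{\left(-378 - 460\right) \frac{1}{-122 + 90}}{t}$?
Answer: $- \frac{419}{4064} \approx -0.1031$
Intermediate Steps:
$t = -254$ ($t = 168 - 422 = -254$)
$\frac{\left(-378 - 460\right) \frac{1}{-122 + 90}}{t} = \frac{\left(-378 - 460\right) \frac{1}{-122 + 90}}{-254} = - \frac{838}{-32} \left(- \frac{1}{254}\right) = \left(-838\right) \left(- \frac{1}{32}\right) \left(- \frac{1}{254}\right) = \frac{419}{16} \left(- \frac{1}{254}\right) = - \frac{419}{4064}$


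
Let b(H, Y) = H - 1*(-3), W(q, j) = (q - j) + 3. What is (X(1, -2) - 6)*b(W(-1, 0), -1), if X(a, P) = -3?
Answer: -45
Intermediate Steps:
W(q, j) = 3 + q - j
b(H, Y) = 3 + H (b(H, Y) = H + 3 = 3 + H)
(X(1, -2) - 6)*b(W(-1, 0), -1) = (-3 - 6)*(3 + (3 - 1 - 1*0)) = -9*(3 + (3 - 1 + 0)) = -9*(3 + 2) = -9*5 = -45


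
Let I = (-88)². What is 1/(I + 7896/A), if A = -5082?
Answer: 121/936836 ≈ 0.00012916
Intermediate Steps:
I = 7744
1/(I + 7896/A) = 1/(7744 + 7896/(-5082)) = 1/(7744 + 7896*(-1/5082)) = 1/(7744 - 188/121) = 1/(936836/121) = 121/936836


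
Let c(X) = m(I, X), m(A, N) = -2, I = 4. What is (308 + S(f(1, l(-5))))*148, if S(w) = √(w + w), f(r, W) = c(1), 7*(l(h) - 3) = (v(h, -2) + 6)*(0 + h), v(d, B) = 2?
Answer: 45584 + 296*I ≈ 45584.0 + 296.0*I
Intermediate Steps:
l(h) = 3 + 8*h/7 (l(h) = 3 + ((2 + 6)*(0 + h))/7 = 3 + (8*h)/7 = 3 + 8*h/7)
c(X) = -2
f(r, W) = -2
S(w) = √2*√w (S(w) = √(2*w) = √2*√w)
(308 + S(f(1, l(-5))))*148 = (308 + √2*√(-2))*148 = (308 + √2*(I*√2))*148 = (308 + 2*I)*148 = 45584 + 296*I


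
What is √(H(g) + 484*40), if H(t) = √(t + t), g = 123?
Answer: √(19360 + √246) ≈ 139.20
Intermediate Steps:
H(t) = √2*√t (H(t) = √(2*t) = √2*√t)
√(H(g) + 484*40) = √(√2*√123 + 484*40) = √(√246 + 19360) = √(19360 + √246)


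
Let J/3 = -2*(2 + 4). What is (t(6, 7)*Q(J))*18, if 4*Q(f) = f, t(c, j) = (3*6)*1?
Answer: -2916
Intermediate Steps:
J = -36 (J = 3*(-2*(2 + 4)) = 3*(-2*6) = 3*(-12) = -36)
t(c, j) = 18 (t(c, j) = 18*1 = 18)
Q(f) = f/4
(t(6, 7)*Q(J))*18 = (18*((¼)*(-36)))*18 = (18*(-9))*18 = -162*18 = -2916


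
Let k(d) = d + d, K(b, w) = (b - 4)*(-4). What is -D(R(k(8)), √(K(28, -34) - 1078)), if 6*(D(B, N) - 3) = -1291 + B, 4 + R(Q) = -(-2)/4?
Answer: 851/4 ≈ 212.75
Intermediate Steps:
K(b, w) = 16 - 4*b (K(b, w) = (-4 + b)*(-4) = 16 - 4*b)
k(d) = 2*d
R(Q) = -7/2 (R(Q) = -4 - (-2)/4 = -4 - 1*(-½) = -4 + ½ = -7/2)
D(B, N) = -1273/6 + B/6 (D(B, N) = 3 + (-1291 + B)/6 = 3 + (-1291/6 + B/6) = -1273/6 + B/6)
-D(R(k(8)), √(K(28, -34) - 1078)) = -(-1273/6 + (⅙)*(-7/2)) = -(-1273/6 - 7/12) = -1*(-851/4) = 851/4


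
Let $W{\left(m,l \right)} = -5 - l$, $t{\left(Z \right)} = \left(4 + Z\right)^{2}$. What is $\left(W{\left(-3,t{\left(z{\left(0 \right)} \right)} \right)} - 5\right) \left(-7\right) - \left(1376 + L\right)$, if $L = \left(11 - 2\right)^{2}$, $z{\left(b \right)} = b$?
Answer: $-1275$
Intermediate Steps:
$L = 81$ ($L = 9^{2} = 81$)
$\left(W{\left(-3,t{\left(z{\left(0 \right)} \right)} \right)} - 5\right) \left(-7\right) - \left(1376 + L\right) = \left(\left(-5 - \left(4 + 0\right)^{2}\right) - 5\right) \left(-7\right) - 1457 = \left(\left(-5 - 4^{2}\right) - 5\right) \left(-7\right) - 1457 = \left(\left(-5 - 16\right) - 5\right) \left(-7\right) - 1457 = \left(-21 - 5\right) \left(-7\right) - 1457 = \left(-26\right) \left(-7\right) - 1457 = 182 - 1457 = -1275$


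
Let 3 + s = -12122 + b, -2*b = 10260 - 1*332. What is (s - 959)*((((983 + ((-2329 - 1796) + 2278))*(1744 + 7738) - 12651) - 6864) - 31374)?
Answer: 148775746176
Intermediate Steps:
b = -4964 (b = -(10260 - 1*332)/2 = -(10260 - 332)/2 = -½*9928 = -4964)
s = -17089 (s = -3 + (-12122 - 4964) = -3 - 17086 = -17089)
(s - 959)*((((983 + ((-2329 - 1796) + 2278))*(1744 + 7738) - 12651) - 6864) - 31374) = (-17089 - 959)*((((983 + ((-2329 - 1796) + 2278))*(1744 + 7738) - 12651) - 6864) - 31374) = -18048*((((983 + (-4125 + 2278))*9482 - 12651) - 6864) - 31374) = -18048*((((983 - 1847)*9482 - 12651) - 6864) - 31374) = -18048*(((-864*9482 - 12651) - 6864) - 31374) = -18048*(((-8192448 - 12651) - 6864) - 31374) = -18048*((-8205099 - 6864) - 31374) = -18048*(-8211963 - 31374) = -18048*(-8243337) = 148775746176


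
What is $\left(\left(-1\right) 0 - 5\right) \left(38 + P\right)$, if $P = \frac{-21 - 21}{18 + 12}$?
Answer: $-183$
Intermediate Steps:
$P = - \frac{7}{5}$ ($P = - \frac{42}{30} = \left(-42\right) \frac{1}{30} = - \frac{7}{5} \approx -1.4$)
$\left(\left(-1\right) 0 - 5\right) \left(38 + P\right) = \left(\left(-1\right) 0 - 5\right) \left(38 - \frac{7}{5}\right) = \left(0 - 5\right) \frac{183}{5} = \left(-5\right) \frac{183}{5} = -183$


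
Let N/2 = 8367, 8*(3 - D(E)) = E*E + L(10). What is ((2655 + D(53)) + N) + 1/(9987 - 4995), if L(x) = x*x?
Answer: 94989649/4992 ≈ 19028.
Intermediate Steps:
L(x) = x²
D(E) = -19/2 - E²/8 (D(E) = 3 - (E*E + 10²)/8 = 3 - (E² + 100)/8 = 3 - (100 + E²)/8 = 3 + (-25/2 - E²/8) = -19/2 - E²/8)
N = 16734 (N = 2*8367 = 16734)
((2655 + D(53)) + N) + 1/(9987 - 4995) = ((2655 + (-19/2 - ⅛*53²)) + 16734) + 1/(9987 - 4995) = ((2655 + (-19/2 - ⅛*2809)) + 16734) + 1/4992 = ((2655 + (-19/2 - 2809/8)) + 16734) + 1/4992 = ((2655 - 2885/8) + 16734) + 1/4992 = (18355/8 + 16734) + 1/4992 = 152227/8 + 1/4992 = 94989649/4992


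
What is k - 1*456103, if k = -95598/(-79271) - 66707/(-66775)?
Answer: -2414287927978528/5293321025 ≈ -4.5610e+5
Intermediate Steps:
k = 11671487047/5293321025 (k = -95598*(-1/79271) - 66707*(-1/66775) = 95598/79271 + 66707/66775 = 11671487047/5293321025 ≈ 2.2049)
k - 1*456103 = 11671487047/5293321025 - 1*456103 = 11671487047/5293321025 - 456103 = -2414287927978528/5293321025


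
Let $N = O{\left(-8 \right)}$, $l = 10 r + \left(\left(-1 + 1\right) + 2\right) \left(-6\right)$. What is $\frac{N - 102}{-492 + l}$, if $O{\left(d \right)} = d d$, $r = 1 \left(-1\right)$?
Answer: $\frac{19}{257} \approx 0.07393$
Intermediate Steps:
$r = -1$
$l = -22$ ($l = 10 \left(-1\right) + \left(\left(-1 + 1\right) + 2\right) \left(-6\right) = -10 + \left(0 + 2\right) \left(-6\right) = -10 + 2 \left(-6\right) = -10 - 12 = -22$)
$O{\left(d \right)} = d^{2}$
$N = 64$ ($N = \left(-8\right)^{2} = 64$)
$\frac{N - 102}{-492 + l} = \frac{64 - 102}{-492 - 22} = - \frac{38}{-514} = \left(-38\right) \left(- \frac{1}{514}\right) = \frac{19}{257}$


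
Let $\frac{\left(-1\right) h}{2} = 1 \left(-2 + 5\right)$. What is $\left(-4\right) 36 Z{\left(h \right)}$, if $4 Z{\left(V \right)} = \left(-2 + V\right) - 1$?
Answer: $324$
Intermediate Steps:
$h = -6$ ($h = - 2 \cdot 1 \left(-2 + 5\right) = - 2 \cdot 1 \cdot 3 = \left(-2\right) 3 = -6$)
$Z{\left(V \right)} = - \frac{3}{4} + \frac{V}{4}$ ($Z{\left(V \right)} = \frac{\left(-2 + V\right) - 1}{4} = \frac{-3 + V}{4} = - \frac{3}{4} + \frac{V}{4}$)
$\left(-4\right) 36 Z{\left(h \right)} = \left(-4\right) 36 \left(- \frac{3}{4} + \frac{1}{4} \left(-6\right)\right) = - 144 \left(- \frac{3}{4} - \frac{3}{2}\right) = \left(-144\right) \left(- \frac{9}{4}\right) = 324$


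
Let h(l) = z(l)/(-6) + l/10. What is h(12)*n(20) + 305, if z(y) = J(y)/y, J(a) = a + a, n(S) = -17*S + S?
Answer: 83/3 ≈ 27.667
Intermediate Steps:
n(S) = -16*S
J(a) = 2*a
z(y) = 2 (z(y) = (2*y)/y = 2)
h(l) = -⅓ + l/10 (h(l) = 2/(-6) + l/10 = 2*(-⅙) + l*(⅒) = -⅓ + l/10)
h(12)*n(20) + 305 = (-⅓ + (⅒)*12)*(-16*20) + 305 = (-⅓ + 6/5)*(-320) + 305 = (13/15)*(-320) + 305 = -832/3 + 305 = 83/3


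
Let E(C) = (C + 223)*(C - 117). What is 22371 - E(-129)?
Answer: 45495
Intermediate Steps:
E(C) = (-117 + C)*(223 + C) (E(C) = (223 + C)*(-117 + C) = (-117 + C)*(223 + C))
22371 - E(-129) = 22371 - (-26091 + (-129)² + 106*(-129)) = 22371 - (-26091 + 16641 - 13674) = 22371 - 1*(-23124) = 22371 + 23124 = 45495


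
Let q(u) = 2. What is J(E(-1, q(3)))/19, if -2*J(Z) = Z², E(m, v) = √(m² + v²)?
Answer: -5/38 ≈ -0.13158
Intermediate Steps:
J(Z) = -Z²/2
J(E(-1, q(3)))/19 = -(√((-1)² + 2²))²/2/19 = -(√(1 + 4))²/2*(1/19) = -(√5)²/2*(1/19) = -½*5*(1/19) = -5/2*1/19 = -5/38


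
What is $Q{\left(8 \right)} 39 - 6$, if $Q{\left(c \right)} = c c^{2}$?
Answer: $19962$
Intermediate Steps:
$Q{\left(c \right)} = c^{3}$
$Q{\left(8 \right)} 39 - 6 = 8^{3} \cdot 39 - 6 = 512 \cdot 39 - 6 = 19968 - 6 = 19962$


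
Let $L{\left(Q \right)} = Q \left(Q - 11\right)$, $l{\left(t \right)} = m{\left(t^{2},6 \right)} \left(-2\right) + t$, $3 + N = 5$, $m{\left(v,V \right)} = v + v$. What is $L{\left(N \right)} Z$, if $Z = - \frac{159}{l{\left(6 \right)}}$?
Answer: $- \frac{477}{23} \approx -20.739$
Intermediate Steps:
$m{\left(v,V \right)} = 2 v$
$N = 2$ ($N = -3 + 5 = 2$)
$l{\left(t \right)} = t - 4 t^{2}$ ($l{\left(t \right)} = 2 t^{2} \left(-2\right) + t = - 4 t^{2} + t = t - 4 t^{2}$)
$L{\left(Q \right)} = Q \left(-11 + Q\right)$
$Z = \frac{53}{46}$ ($Z = - \frac{159}{6 \left(1 - 24\right)} = - \frac{159}{6 \left(-23\right)} = - \frac{159}{-138} = \left(-159\right) \left(- \frac{1}{138}\right) = \frac{53}{46} \approx 1.1522$)
$L{\left(N \right)} Z = 2 \left(-11 + 2\right) \frac{53}{46} = 2 \left(-9\right) \frac{53}{46} = \left(-18\right) \frac{53}{46} = - \frac{477}{23}$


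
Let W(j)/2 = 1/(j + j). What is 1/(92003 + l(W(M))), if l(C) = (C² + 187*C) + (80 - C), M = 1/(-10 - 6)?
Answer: 1/89363 ≈ 1.1190e-5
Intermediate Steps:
M = -1/16 (M = 1/(-16) = -1/16 ≈ -0.062500)
W(j) = 1/j (W(j) = 2/(j + j) = 2/((2*j)) = 2*(1/(2*j)) = 1/j)
l(C) = 80 + C² + 186*C
1/(92003 + l(W(M))) = 1/(92003 + (80 + (1/(-1/16))² + 186/(-1/16))) = 1/(92003 + (80 + (-16)² + 186*(-16))) = 1/(92003 + (80 + 256 - 2976)) = 1/(92003 - 2640) = 1/89363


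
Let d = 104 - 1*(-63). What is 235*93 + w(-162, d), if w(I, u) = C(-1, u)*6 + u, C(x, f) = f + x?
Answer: 23018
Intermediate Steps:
d = 167 (d = 104 + 63 = 167)
w(I, u) = -6 + 7*u (w(I, u) = (u - 1)*6 + u = (-1 + u)*6 + u = (-6 + 6*u) + u = -6 + 7*u)
235*93 + w(-162, d) = 235*93 + (-6 + 7*167) = 21855 + (-6 + 1169) = 21855 + 1163 = 23018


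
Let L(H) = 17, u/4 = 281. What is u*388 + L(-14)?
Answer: 436129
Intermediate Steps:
u = 1124 (u = 4*281 = 1124)
u*388 + L(-14) = 1124*388 + 17 = 436112 + 17 = 436129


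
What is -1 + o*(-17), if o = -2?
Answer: 33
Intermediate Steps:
-1 + o*(-17) = -1 - 2*(-17) = -1 + 34 = 33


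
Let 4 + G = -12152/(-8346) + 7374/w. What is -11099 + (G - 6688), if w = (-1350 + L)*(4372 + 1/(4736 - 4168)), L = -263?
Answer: -297355692399694523/16715193788553 ≈ -17790.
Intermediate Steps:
w = -4005558061/568 (w = (-1350 - 263)*(4372 + 1/(4736 - 4168)) = -1613*(4372 + 1/568) = -1613*2483297/568 = -4005558061/568 ≈ -7.0520e+6)
G = -42540482702312/16715193788553 (G = -4 + (-12152/(-8346) + 7374/(-4005558061/568)) = -4 + (-12152*(-1/8346) + 7374*(-568/4005558061)) = -4 + (6076/4173 - 4188432/4005558061) = -4 + 24320292451900/16715193788553 = -42540482702312/16715193788553 ≈ -2.5450)
-11099 + (G - 6688) = -11099 + (-42540482702312/16715193788553 - 6688) = -11099 - 111833756540544776/16715193788553 = -297355692399694523/16715193788553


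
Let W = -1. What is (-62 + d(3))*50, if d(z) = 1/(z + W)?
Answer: -3075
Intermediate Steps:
d(z) = 1/(-1 + z) (d(z) = 1/(z - 1) = 1/(-1 + z))
(-62 + d(3))*50 = (-62 + 1/(-1 + 3))*50 = (-62 + 1/2)*50 = -123/2*50 = -3075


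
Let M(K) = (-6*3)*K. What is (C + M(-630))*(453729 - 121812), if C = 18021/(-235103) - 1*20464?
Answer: -711994424159181/235103 ≈ -3.0284e+9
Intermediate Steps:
C = -4811165813/235103 (C = 18021*(-1/235103) - 20464 = -18021/235103 - 20464 = -4811165813/235103 ≈ -20464.)
M(K) = -18*K
(C + M(-630))*(453729 - 121812) = (-4811165813/235103 - 18*(-630))*(453729 - 121812) = (-4811165813/235103 + 11340)*331917 = -2145097793/235103*331917 = -711994424159181/235103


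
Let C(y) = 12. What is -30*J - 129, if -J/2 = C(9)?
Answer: 591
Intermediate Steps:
J = -24 (J = -2*12 = -24)
-30*J - 129 = -30*(-24) - 129 = 720 - 129 = 591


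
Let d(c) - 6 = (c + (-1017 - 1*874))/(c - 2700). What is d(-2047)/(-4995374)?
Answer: -16210/11856520189 ≈ -1.3672e-6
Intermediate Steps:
d(c) = 6 + (-1891 + c)/(-2700 + c) (d(c) = 6 + (c + (-1017 - 1*874))/(c - 2700) = 6 + (c + (-1017 - 874))/(-2700 + c) = 6 + (c - 1891)/(-2700 + c) = 6 + (-1891 + c)/(-2700 + c))
d(-2047)/(-4995374) = ((-18091 + 7*(-2047))/(-2700 - 2047))/(-4995374) = ((-18091 - 14329)/(-4747))*(-1/4995374) = -1/4747*(-32420)*(-1/4995374) = (32420/4747)*(-1/4995374) = -16210/11856520189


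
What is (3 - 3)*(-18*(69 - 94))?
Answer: 0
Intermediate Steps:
(3 - 3)*(-18*(69 - 94)) = 0*(-18*(-25)) = 0*450 = 0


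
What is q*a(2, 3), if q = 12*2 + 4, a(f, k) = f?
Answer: 56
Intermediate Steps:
q = 28 (q = 24 + 4 = 28)
q*a(2, 3) = 28*2 = 56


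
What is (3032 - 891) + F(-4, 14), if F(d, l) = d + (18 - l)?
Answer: 2141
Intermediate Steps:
F(d, l) = 18 + d - l
(3032 - 891) + F(-4, 14) = (3032 - 891) + (18 - 4 - 1*14) = 2141 + (18 - 4 - 14) = 2141 + 0 = 2141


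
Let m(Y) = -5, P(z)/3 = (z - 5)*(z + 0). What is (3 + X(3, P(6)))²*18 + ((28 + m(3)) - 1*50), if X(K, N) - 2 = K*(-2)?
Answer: -9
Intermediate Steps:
P(z) = 3*z*(-5 + z) (P(z) = 3*((z - 5)*(z + 0)) = 3*((-5 + z)*z) = 3*(z*(-5 + z)) = 3*z*(-5 + z))
X(K, N) = 2 - 2*K (X(K, N) = 2 + K*(-2) = 2 - 2*K)
(3 + X(3, P(6)))²*18 + ((28 + m(3)) - 1*50) = (3 + (2 - 2*3))²*18 + ((28 - 5) - 1*50) = (3 + (2 - 6))²*18 + (23 - 50) = (3 - 4)²*18 - 27 = (-1)²*18 - 27 = 1*18 - 27 = 18 - 27 = -9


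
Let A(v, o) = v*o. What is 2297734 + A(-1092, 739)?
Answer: 1490746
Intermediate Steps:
A(v, o) = o*v
2297734 + A(-1092, 739) = 2297734 + 739*(-1092) = 2297734 - 806988 = 1490746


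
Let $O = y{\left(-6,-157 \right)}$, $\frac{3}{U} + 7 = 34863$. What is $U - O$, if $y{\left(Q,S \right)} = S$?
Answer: $\frac{5472395}{34856} \approx 157.0$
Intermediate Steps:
$U = \frac{3}{34856}$ ($U = \frac{3}{-7 + 34863} = \frac{3}{34856} \approx 8.6068 \cdot 10^{-5}$)
$O = -157$
$U - O = \frac{3}{34856} - -157 = \frac{3}{34856} + 157 = \frac{5472395}{34856}$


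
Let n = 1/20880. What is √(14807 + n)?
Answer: √44829673345/1740 ≈ 121.68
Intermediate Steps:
n = 1/20880 ≈ 4.7893e-5
√(14807 + n) = √(14807 + 1/20880) = √(309170161/20880) = √44829673345/1740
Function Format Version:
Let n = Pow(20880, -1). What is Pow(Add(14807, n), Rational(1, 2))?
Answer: Mul(Rational(1, 1740), Pow(44829673345, Rational(1, 2))) ≈ 121.68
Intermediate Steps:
n = Rational(1, 20880) ≈ 4.7893e-5
Pow(Add(14807, n), Rational(1, 2)) = Pow(Add(14807, Rational(1, 20880)), Rational(1, 2)) = Pow(Rational(309170161, 20880), Rational(1, 2)) = Mul(Rational(1, 1740), Pow(44829673345, Rational(1, 2)))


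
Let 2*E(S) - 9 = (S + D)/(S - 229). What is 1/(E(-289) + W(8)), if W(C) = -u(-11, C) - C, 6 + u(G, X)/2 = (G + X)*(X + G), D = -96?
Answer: -148/1351 ≈ -0.10955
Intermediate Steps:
u(G, X) = -12 + 2*(G + X)² (u(G, X) = -12 + 2*((G + X)*(X + G)) = -12 + 2*((G + X)*(G + X)) = -12 + 2*(G + X)²)
W(C) = 12 - C - 2*(-11 + C)² (W(C) = -(-12 + 2*(-11 + C)²) - C = (12 - 2*(-11 + C)²) - C = 12 - C - 2*(-11 + C)²)
E(S) = 9/2 + (-96 + S)/(2*(-229 + S)) (E(S) = 9/2 + ((S - 96)/(S - 229))/2 = 9/2 + ((-96 + S)/(-229 + S))/2 = 9/2 + (-96 + S)/(2*(-229 + S)))
1/(E(-289) + W(8)) = 1/((-2157 + 10*(-289))/(2*(-229 - 289)) + (12 - 1*8 - 2*(-11 + 8)²)) = 1/((½)*(-2157 - 2890)/(-518) + (12 - 8 - 2*(-3)²)) = 1/((½)*(-1/518)*(-5047) + (12 - 8 - 2*9)) = 1/(721/148 + (12 - 8 - 18)) = 1/(721/148 - 14) = 1/(-1351/148) = -148/1351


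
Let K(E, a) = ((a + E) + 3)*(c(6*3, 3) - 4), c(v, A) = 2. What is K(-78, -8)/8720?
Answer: 83/4360 ≈ 0.019037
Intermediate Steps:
K(E, a) = -6 - 2*E - 2*a (K(E, a) = ((a + E) + 3)*(2 - 4) = ((E + a) + 3)*(-2) = (3 + E + a)*(-2) = -6 - 2*E - 2*a)
K(-78, -8)/8720 = (-6 - 2*(-78) - 2*(-8))/8720 = (-6 + 156 + 16)*(1/8720) = 166*(1/8720) = 83/4360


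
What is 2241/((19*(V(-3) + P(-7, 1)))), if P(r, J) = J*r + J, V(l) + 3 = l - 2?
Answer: -2241/266 ≈ -8.4248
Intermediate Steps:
V(l) = -5 + l (V(l) = -3 + (l - 2) = -3 + (-2 + l) = -5 + l)
P(r, J) = J + J*r
2241/((19*(V(-3) + P(-7, 1)))) = 2241/((19*((-5 - 3) + 1*(1 - 7)))) = 2241/((19*(-8 + 1*(-6)))) = 2241/((19*(-8 - 6))) = 2241/((19*(-14))) = 2241/(-266) = 2241*(-1/266) = -2241/266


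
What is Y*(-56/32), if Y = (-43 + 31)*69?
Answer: 1449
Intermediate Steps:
Y = -828 (Y = -12*69 = -828)
Y*(-56/32) = -(-46368)/32 = -828*(-7/4) = 1449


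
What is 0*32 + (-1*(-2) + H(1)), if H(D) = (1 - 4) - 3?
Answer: -4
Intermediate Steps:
H(D) = -6 (H(D) = -3 - 3 = -6)
0*32 + (-1*(-2) + H(1)) = 0*32 + (-1*(-2) - 6) = 0 + (2 - 6) = 0 - 4 = -4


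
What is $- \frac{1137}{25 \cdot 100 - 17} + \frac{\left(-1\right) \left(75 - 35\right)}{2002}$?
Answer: $- \frac{91369}{191191} \approx -0.47789$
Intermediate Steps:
$- \frac{1137}{25 \cdot 100 - 17} + \frac{\left(-1\right) \left(75 - 35\right)}{2002} = - \frac{1137}{2500 - 17} + \left(-1\right) 40 \cdot \frac{1}{2002} = - \frac{1137}{2483} - \frac{20}{1001} = - \frac{91369}{191191}$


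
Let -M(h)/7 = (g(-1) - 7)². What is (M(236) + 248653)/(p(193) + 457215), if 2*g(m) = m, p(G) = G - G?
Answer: 993037/1828860 ≈ 0.54298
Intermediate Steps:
p(G) = 0
g(m) = m/2
M(h) = -1575/4 (M(h) = -7*((½)*(-1) - 7)² = -7*(-½ - 7)² = -7*(-15/2)² = -7*225/4 = -1575/4)
(M(236) + 248653)/(p(193) + 457215) = (-1575/4 + 248653)/(0 + 457215) = (993037/4)/457215 = (993037/4)*(1/457215) = 993037/1828860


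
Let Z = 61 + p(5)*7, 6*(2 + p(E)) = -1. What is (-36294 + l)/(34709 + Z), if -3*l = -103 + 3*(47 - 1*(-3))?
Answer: -217858/208529 ≈ -1.0447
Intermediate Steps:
p(E) = -13/6 (p(E) = -2 + (⅙)*(-1) = -2 - ⅙ = -13/6)
Z = 275/6 (Z = 61 - 13/6*7 = 61 - 91/6 = 275/6 ≈ 45.833)
l = -47/3 (l = -(-103 + 3*(47 - 1*(-3)))/3 = -(-103 + 3*(47 + 3))/3 = -(-103 + 3*50)/3 = -(-103 + 150)/3 = -⅓*47 = -47/3 ≈ -15.667)
(-36294 + l)/(34709 + Z) = (-36294 - 47/3)/(34709 + 275/6) = -108929/(3*208529/6) = -108929/3*6/208529 = -217858/208529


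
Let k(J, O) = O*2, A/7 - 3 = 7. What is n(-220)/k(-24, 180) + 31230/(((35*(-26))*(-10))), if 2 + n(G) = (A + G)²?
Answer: 1079873/16380 ≈ 65.926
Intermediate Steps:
A = 70 (A = 21 + 7*7 = 21 + 49 = 70)
n(G) = -2 + (70 + G)²
k(J, O) = 2*O
n(-220)/k(-24, 180) + 31230/(((35*(-26))*(-10))) = (-2 + (70 - 220)²)/((2*180)) + 31230/(((35*(-26))*(-10))) = (-2 + (-150)²)/360 + 31230/((-910*(-10))) = (-2 + 22500)*(1/360) + 31230/9100 = 22498*(1/360) + 31230*(1/9100) = 11249/180 + 3123/910 = 1079873/16380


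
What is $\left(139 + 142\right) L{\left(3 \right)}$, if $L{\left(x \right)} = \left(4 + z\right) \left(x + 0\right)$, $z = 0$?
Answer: $3372$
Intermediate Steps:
$L{\left(x \right)} = 4 x$ ($L{\left(x \right)} = \left(4 + 0\right) \left(x + 0\right) = 4 x$)
$\left(139 + 142\right) L{\left(3 \right)} = \left(139 + 142\right) 4 \cdot 3 = 281 \cdot 12 = 3372$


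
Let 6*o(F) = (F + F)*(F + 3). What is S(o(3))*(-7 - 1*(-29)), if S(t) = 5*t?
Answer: 660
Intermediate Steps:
o(F) = F*(3 + F)/3 (o(F) = ((F + F)*(F + 3))/6 = ((2*F)*(3 + F))/6 = (2*F*(3 + F))/6 = F*(3 + F)/3)
S(o(3))*(-7 - 1*(-29)) = (5*((⅓)*3*(3 + 3)))*(-7 - 1*(-29)) = (5*((⅓)*3*6))*(-7 + 29) = (5*6)*22 = 30*22 = 660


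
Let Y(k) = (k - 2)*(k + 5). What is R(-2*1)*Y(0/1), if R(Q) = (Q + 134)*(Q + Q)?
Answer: 5280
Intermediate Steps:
Y(k) = (-2 + k)*(5 + k)
R(Q) = 2*Q*(134 + Q) (R(Q) = (134 + Q)*(2*Q) = 2*Q*(134 + Q))
R(-2*1)*Y(0/1) = (2*(-2*1)*(134 - 2*1))*(-10 + (0/1)**2 + 3*(0/1)) = (2*(-2)*(134 - 2))*(-10 + (0*1)**2 + 3*(0*1)) = (2*(-2)*132)*(-10 + 0**2 + 3*0) = -528*(-10 + 0 + 0) = -528*(-10) = 5280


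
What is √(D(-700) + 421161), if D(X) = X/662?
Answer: √46142704471/331 ≈ 648.97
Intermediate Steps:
D(X) = X/662 (D(X) = X*(1/662) = X/662)
√(D(-700) + 421161) = √((1/662)*(-700) + 421161) = √(-350/331 + 421161) = √(139403941/331) = √46142704471/331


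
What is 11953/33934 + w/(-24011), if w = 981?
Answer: 253714229/814789274 ≈ 0.31139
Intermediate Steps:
11953/33934 + w/(-24011) = 11953/33934 + 981/(-24011) = 11953*(1/33934) + 981*(-1/24011) = 11953/33934 - 981/24011 = 253714229/814789274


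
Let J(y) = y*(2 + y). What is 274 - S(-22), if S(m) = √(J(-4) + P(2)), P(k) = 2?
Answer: 274 - √10 ≈ 270.84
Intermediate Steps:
S(m) = √10 (S(m) = √(-4*(2 - 4) + 2) = √(-4*(-2) + 2) = √(8 + 2) = √10)
274 - S(-22) = 274 - √10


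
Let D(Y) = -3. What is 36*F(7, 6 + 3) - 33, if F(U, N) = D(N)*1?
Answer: -141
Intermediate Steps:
F(U, N) = -3 (F(U, N) = -3*1 = -3)
36*F(7, 6 + 3) - 33 = 36*(-3) - 33 = -108 - 33 = -141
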